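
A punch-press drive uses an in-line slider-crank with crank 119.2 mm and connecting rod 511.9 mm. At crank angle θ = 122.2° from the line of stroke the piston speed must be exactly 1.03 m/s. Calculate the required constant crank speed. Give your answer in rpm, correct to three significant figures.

112

For an in-line slider-crank, |v_piston| = rω|sinθ|·[1 + r cosθ/√(L² − r² sin²θ)].
With r = 0.1192 m, L = 0.5119 m, θ = 122.2°: the bracketed kinematic factor |dx/dθ| = 0.0881 m.
ω = v/|dx/dθ| = 1.03/0.0881 = 11.691 rad/s.
N = 60ω/(2π) = 111.64 rpm.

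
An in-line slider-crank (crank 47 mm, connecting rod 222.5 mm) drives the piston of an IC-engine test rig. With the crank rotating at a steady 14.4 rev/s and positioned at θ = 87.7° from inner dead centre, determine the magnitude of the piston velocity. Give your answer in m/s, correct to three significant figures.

ω = 2π·14.4 = 90.48 rad/s
For an in-line slider-crank, x = r cosθ + √(L² − r² sin²θ), so v = −rω sinθ·[1 + r cosθ/√(L² − r² sin²θ)].
With r = 0.047 m, L = 0.2225 m, θ = 87.7°: √(L² − r² sin²θ) = 0.21749 m.
v = −0.047·90.48·0.99919·[1 + 0.047·0.04013/0.21749] = -4.2859 m/s.
|v| = 4.2859 m/s.

4.29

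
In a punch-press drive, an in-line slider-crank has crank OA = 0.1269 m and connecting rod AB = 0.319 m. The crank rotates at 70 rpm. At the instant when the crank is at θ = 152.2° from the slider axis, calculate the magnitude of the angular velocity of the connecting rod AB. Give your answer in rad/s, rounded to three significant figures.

ω = 7.33 rad/s (converted from 70 rpm).
The rod makes angle φ with the slider axis where L sinφ = r sinθ; differentiating, L cosφ·φ̇ = r ω cosθ.
L cosφ = √(L² − r² sin²θ) = 0.31346 m.
|ω_rod| = r ω |cosθ| / √(L² − r² sin²θ) = 0.1269·7.33·0.88458/0.31346 = 2.6251 rad/s.

2.63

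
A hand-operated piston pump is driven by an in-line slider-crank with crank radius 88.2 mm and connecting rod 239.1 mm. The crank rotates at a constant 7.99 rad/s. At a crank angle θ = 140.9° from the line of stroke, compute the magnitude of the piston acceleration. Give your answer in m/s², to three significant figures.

3.86

ω = 7.99 rad/s
x(θ) = r cosθ + √(L² − r² sin²θ); with ω constant, a = ω²·d²x/dθ².
d²x/dθ² = −r cosθ − r²(cos2θ)/√u − r⁴ sin²2θ/(4u^{3/2}),  u = L² − r² sin²θ = 0.0540746 m².
Substituting r = 0.0882 m, L = 0.2391 m, θ = 140.9°: d²x/dθ² = +0.060453 m.
a = ω²·d²x/dθ² = (7.99)²·(+0.060453) = +3.8593 m/s²;  |a| = 3.8593 m/s².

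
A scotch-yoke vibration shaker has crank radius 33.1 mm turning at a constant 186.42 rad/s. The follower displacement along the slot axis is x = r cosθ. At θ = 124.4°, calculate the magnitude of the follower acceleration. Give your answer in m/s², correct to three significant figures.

ω = 186.4 rad/s
x = r cosθ ⇒ ẍ = −rω² cosθ (ω constant).
|a| = rω²|cosθ| = 0.0331·(186.4)²·|cos 124.4°| = 649.88 m/s².

650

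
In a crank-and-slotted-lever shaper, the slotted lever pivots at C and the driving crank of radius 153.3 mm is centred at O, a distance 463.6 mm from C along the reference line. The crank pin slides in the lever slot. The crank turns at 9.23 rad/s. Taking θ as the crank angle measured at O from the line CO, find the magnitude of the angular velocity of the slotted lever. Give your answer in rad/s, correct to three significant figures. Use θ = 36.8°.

2.11

ω = 9.23 rad/s
Crank pin A relative to C: A = (d + r cosθ, r sinθ); lever angle φ = atan2(r sinθ, d + r cosθ).
Differentiating tanφ: φ̇ = rω(d cosθ + r)/(d² + r² + 2dr cosθ).
d² + r² + 2dr cosθ = |CA|² = 0.352242 m²;  d cosθ + r = +0.52452 m.
|ω_lever| = |0.1533·9.23·+0.52452| / 0.352242 = 2.107 rad/s.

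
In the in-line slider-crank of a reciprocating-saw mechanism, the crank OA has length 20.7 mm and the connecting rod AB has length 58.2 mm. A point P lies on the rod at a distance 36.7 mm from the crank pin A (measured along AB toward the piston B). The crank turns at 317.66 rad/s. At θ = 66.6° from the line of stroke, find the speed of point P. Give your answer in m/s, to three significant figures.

6.67

ω = 317.7 rad/s.  Crank-pin speed |V_A| = rω = 6.5756 m/s, perpendicular to OA.
Rod angle: sinφ = −(r/L) sinθ ⇒ φ = -19.051°; ω_rod = −rω cosθ/√(L²−r²sin²θ) = -47.471 rad/s.
V_P = V_A + ω_rod × AP, with AP = 0.0367 m along the rod.
Components: V_Px = −rω sinθ − a·ω_rod·sinφ = -6.6034 m/s;  V_Py = rω cosθ + a·ω_rod·cosφ = +0.96472 m/s.
|V_P| = √(V_Px² + V_Py²) = 6.6735 m/s.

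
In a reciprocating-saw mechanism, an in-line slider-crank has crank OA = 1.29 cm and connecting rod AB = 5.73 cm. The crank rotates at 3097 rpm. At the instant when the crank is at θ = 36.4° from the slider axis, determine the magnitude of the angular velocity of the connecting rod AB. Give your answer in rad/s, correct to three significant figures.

ω = 324.3 rad/s (converted from 3097 rpm).
The rod makes angle φ with the slider axis where L sinφ = r sinθ; differentiating, L cosφ·φ̇ = r ω cosθ.
L cosφ = √(L² − r² sin²θ) = 0.056786 m.
|ω_rod| = r ω |cosθ| / √(L² − r² sin²θ) = 0.0129·324.3·0.80489/0.056786 = 59.3 rad/s.

59.3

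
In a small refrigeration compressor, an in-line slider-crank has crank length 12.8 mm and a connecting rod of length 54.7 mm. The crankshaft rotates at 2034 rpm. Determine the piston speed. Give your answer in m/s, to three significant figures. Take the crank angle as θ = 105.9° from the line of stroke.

ω = 2π·2034/60 = 213 rad/s
For an in-line slider-crank, x = r cosθ + √(L² − r² sin²θ), so v = −rω sinθ·[1 + r cosθ/√(L² − r² sin²θ)].
With r = 0.0128 m, L = 0.0547 m, θ = 105.9°: √(L² − r² sin²θ) = 0.053297 m.
v = −0.0128·213·0.96174·[1 + 0.0128·-0.27396/0.053297] = -2.4496 m/s.
|v| = 2.4496 m/s.

2.45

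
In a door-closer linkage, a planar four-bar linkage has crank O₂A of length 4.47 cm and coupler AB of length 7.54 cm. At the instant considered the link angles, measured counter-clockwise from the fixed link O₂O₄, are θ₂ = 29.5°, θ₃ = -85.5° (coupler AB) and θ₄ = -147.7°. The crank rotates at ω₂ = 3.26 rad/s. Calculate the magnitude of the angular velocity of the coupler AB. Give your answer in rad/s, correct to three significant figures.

0.107

ω₂ = 3.26 rad/s
Differentiating the loop-closure r₂e^{iθ₂}+r₃e^{iθ₃}=r₁+r₄e^{iθ₄} gives r₂ω₂e^{iθ₂}+r₃ω₃e^{iθ₃}=r₄ω₄e^{iθ₄}.
Eliminating the other unknown: ω₃ = r₂ω₂ sin(θ₄−θ₂) / [r₃ sin(θ₃−θ₄)].
Numerator sine = -0.04885; denominator sine = +0.88458.
Result = 0.0447·3.26·(-0.04885) / (0.0754·(+0.88458)) = -0.10673 rad/s; magnitude 0.10673 rad/s.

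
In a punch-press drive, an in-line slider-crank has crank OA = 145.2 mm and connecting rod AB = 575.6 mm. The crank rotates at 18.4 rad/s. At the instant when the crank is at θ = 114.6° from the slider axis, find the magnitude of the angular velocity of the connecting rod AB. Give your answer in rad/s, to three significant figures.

ω = 18.4 rad/s
The rod makes angle φ with the slider axis where L sinφ = r sinθ; differentiating, L cosφ·φ̇ = r ω cosθ.
L cosφ = √(L² − r² sin²θ) = 0.56026 m.
|ω_rod| = r ω |cosθ| / √(L² − r² sin²θ) = 0.1452·18.4·0.41628/0.56026 = 1.9851 rad/s.

1.99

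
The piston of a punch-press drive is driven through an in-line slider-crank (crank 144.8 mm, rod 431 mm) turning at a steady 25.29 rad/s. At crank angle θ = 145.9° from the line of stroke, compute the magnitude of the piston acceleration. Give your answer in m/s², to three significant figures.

64.1

ω = 25.29 rad/s
x(θ) = r cosθ + √(L² − r² sin²θ); with ω constant, a = ω²·d²x/dθ².
d²x/dθ² = −r cosθ − r²(cos2θ)/√u − r⁴ sin²2θ/(4u^{3/2}),  u = L² − r² sin²θ = 0.179171 m².
Substituting r = 0.1448 m, L = 0.431 m, θ = 145.9°: d²x/dθ² = +0.10026 m.
a = ω²·d²x/dθ² = (25.29)²·(+0.10026) = +64.124 m/s²;  |a| = 64.124 m/s².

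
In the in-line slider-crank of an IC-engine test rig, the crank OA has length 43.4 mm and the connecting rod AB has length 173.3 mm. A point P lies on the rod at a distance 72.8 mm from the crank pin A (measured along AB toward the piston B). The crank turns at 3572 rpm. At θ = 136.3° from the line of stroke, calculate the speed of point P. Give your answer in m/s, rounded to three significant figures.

ω = 374.1 rad/s.  Crank-pin speed |V_A| = rω = 16.234 m/s, perpendicular to OA.
Rod angle: sinφ = −(r/L) sinθ ⇒ φ = -9.963°; ω_rod = −rω cosθ/√(L²−r²sin²θ) = +68.762 rad/s.
V_P = V_A + ω_rod × AP, with AP = 0.0728 m along the rod.
Components: V_Px = −rω sinθ − a·ω_rod·sinφ = -10.35 m/s;  V_Py = rω cosθ + a·ω_rod·cosφ = -6.8064 m/s.
|V_P| = √(V_Px² + V_Py²) = 12.387 m/s.

12.4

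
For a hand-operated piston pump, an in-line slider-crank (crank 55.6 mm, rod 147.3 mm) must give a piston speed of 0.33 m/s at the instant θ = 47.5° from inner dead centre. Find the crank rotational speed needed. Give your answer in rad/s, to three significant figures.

For an in-line slider-crank, |v_piston| = rω|sinθ|·[1 + r cosθ/√(L² − r² sin²θ)].
With r = 0.0556 m, L = 0.1473 m, θ = 47.5°: the bracketed kinematic factor |dx/dθ| = 0.051876 m.
ω = v/|dx/dθ| = 0.33/0.051876 = 6.3613 rad/s.

6.36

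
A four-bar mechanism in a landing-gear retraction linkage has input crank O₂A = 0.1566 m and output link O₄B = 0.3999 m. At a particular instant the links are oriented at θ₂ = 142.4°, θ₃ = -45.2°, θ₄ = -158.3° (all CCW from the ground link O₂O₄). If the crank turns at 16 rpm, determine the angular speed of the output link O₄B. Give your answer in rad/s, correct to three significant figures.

0.0943

ω₂ = 1.676 rad/s (from 16 rpm).
Differentiating the loop-closure r₂e^{iθ₂}+r₃e^{iθ₃}=r₁+r₄e^{iθ₄} gives r₂ω₂e^{iθ₂}+r₃ω₃e^{iθ₃}=r₄ω₄e^{iθ₄}.
Eliminating the other unknown: ω₄ = r₂ω₂ sin(θ₂−θ₃) / [r₄ sin(θ₄−θ₃)].
Numerator sine = -0.13226; denominator sine = -0.91982.
Result = 0.1566·1.676·(-0.13226) / (0.3999·(-0.91982)) = +0.094341 rad/s; magnitude 0.094341 rad/s.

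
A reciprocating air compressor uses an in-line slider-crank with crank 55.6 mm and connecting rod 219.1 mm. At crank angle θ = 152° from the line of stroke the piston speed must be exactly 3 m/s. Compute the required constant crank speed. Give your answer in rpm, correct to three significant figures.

For an in-line slider-crank, |v_piston| = rω|sinθ|·[1 + r cosθ/√(L² − r² sin²θ)].
With r = 0.0556 m, L = 0.2191 m, θ = 152°: the bracketed kinematic factor |dx/dθ| = 0.020212 m.
ω = v/|dx/dθ| = 3/0.020212 = 148.43 rad/s.
N = 60ω/(2π) = 1417.4 rpm.

1420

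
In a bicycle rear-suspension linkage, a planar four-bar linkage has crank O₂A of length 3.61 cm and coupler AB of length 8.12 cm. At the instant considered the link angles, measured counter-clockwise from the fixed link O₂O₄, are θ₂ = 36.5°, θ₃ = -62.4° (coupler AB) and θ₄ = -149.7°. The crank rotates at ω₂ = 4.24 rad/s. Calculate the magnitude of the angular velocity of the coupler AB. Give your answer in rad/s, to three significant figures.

0.204

ω₂ = 4.24 rad/s
Differentiating the loop-closure r₂e^{iθ₂}+r₃e^{iθ₃}=r₁+r₄e^{iθ₄} gives r₂ω₂e^{iθ₂}+r₃ω₃e^{iθ₃}=r₄ω₄e^{iθ₄}.
Eliminating the other unknown: ω₃ = r₂ω₂ sin(θ₄−θ₂) / [r₃ sin(θ₃−θ₄)].
Numerator sine = +0.10800; denominator sine = +0.99889.
Result = 0.0361·4.24·(+0.10800) / (0.0812·(+0.99889)) = +0.20381 rad/s; magnitude 0.20381 rad/s.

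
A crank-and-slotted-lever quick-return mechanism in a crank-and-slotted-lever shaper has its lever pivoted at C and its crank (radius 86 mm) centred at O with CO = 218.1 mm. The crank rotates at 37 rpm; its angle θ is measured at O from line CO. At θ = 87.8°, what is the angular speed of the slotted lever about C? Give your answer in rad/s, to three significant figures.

0.558

ω = 3.875 rad/s (from 37 rpm).
Crank pin A relative to C: A = (d + r cosθ, r sinθ); lever angle φ = atan2(r sinθ, d + r cosθ).
Differentiating tanφ: φ̇ = rω(d cosθ + r)/(d² + r² + 2dr cosθ).
d² + r² + 2dr cosθ = |CA|² = 0.0564037 m²;  d cosθ + r = +0.094372 m.
|ω_lever| = |0.086·3.875·+0.094372| / 0.0564037 = 0.55753 rad/s.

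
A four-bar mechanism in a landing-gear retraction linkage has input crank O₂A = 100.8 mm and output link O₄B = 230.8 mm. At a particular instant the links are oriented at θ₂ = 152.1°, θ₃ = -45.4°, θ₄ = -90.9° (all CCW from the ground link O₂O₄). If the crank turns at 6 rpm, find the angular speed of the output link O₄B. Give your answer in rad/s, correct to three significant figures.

ω₂ = 0.6283 rad/s (from 6 rpm).
Differentiating the loop-closure r₂e^{iθ₂}+r₃e^{iθ₃}=r₁+r₄e^{iθ₄} gives r₂ω₂e^{iθ₂}+r₃ω₃e^{iθ₃}=r₄ω₄e^{iθ₄}.
Eliminating the other unknown: ω₄ = r₂ω₂ sin(θ₂−θ₃) / [r₄ sin(θ₄−θ₃)].
Numerator sine = -0.30071; denominator sine = -0.71325.
Result = 0.1008·0.6283·(-0.30071) / (0.2308·(-0.71325)) = +0.11569 rad/s; magnitude 0.11569 rad/s.

0.116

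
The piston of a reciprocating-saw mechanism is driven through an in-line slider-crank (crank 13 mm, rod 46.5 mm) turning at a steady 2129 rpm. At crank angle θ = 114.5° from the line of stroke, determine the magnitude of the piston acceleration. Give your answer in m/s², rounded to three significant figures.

ω = 2π·2129/60 = 222.9 rad/s
x(θ) = r cosθ + √(L² − r² sin²θ); with ω constant, a = ω²·d²x/dθ².
d²x/dθ² = −r cosθ − r²(cos2θ)/√u − r⁴ sin²2θ/(4u^{3/2}),  u = L² − r² sin²θ = 0.00202231 m².
Substituting r = 0.013 m, L = 0.0465 m, θ = 114.5°: d²x/dθ² = +0.0078118 m.
a = ω²·d²x/dθ² = (222.9)²·(+0.0078118) = +388.29 m/s²;  |a| = 388.29 m/s².

388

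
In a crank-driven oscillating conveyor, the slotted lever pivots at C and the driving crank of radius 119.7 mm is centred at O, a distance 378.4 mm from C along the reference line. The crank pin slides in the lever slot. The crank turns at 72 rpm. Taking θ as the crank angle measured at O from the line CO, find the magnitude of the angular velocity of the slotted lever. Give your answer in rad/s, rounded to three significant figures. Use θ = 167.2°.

ω = 7.54 rad/s (from 72 rpm).
Crank pin A relative to C: A = (d + r cosθ, r sinθ); lever angle φ = atan2(r sinθ, d + r cosθ).
Differentiating tanφ: φ̇ = rω(d cosθ + r)/(d² + r² + 2dr cosθ).
d² + r² + 2dr cosθ = |CA|² = 0.0691769 m²;  d cosθ + r = -0.2493 m.
|ω_lever| = |0.1197·7.54·-0.2493| / 0.0691769 = 3.2524 rad/s.

3.25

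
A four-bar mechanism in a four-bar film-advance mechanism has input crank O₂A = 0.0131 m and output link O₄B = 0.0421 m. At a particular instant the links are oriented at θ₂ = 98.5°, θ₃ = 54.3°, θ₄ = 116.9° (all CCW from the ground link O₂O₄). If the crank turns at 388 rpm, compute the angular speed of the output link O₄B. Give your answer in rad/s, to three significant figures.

ω₂ = 40.63 rad/s (from 388 rpm).
Differentiating the loop-closure r₂e^{iθ₂}+r₃e^{iθ₃}=r₁+r₄e^{iθ₄} gives r₂ω₂e^{iθ₂}+r₃ω₃e^{iθ₃}=r₄ω₄e^{iθ₄}.
Eliminating the other unknown: ω₄ = r₂ω₂ sin(θ₂−θ₃) / [r₄ sin(θ₄−θ₃)].
Numerator sine = +0.69717; denominator sine = +0.88782.
Result = 0.0131·40.63·(+0.69717) / (0.0421·(+0.88782)) = +9.928 rad/s; magnitude 9.928 rad/s.

9.93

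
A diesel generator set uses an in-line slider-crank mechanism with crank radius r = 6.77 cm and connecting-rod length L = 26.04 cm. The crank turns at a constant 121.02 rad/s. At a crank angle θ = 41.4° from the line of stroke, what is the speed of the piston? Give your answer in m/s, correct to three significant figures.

6.49

ω = 121 rad/s
For an in-line slider-crank, x = r cosθ + √(L² − r² sin²θ), so v = −rω sinθ·[1 + r cosθ/√(L² − r² sin²θ)].
With r = 0.0677 m, L = 0.2604 m, θ = 41.4°: √(L² − r² sin²θ) = 0.25652 m.
v = −0.0677·121·0.66131·[1 + 0.0677·0.75011/0.25652] = -6.4908 m/s.
|v| = 6.4908 m/s.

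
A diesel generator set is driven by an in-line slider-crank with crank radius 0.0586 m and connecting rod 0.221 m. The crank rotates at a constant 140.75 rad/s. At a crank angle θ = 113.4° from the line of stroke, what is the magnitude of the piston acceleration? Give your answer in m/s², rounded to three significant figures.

ω = 140.8 rad/s
x(θ) = r cosθ + √(L² − r² sin²θ); with ω constant, a = ω²·d²x/dθ².
d²x/dθ² = −r cosθ − r²(cos2θ)/√u − r⁴ sin²2θ/(4u^{3/2}),  u = L² − r² sin²θ = 0.0459487 m².
Substituting r = 0.0586 m, L = 0.221 m, θ = 113.4°: d²x/dθ² = +0.03408 m.
a = ω²·d²x/dθ² = (140.8)²·(+0.03408) = +675.15 m/s²;  |a| = 675.15 m/s².

675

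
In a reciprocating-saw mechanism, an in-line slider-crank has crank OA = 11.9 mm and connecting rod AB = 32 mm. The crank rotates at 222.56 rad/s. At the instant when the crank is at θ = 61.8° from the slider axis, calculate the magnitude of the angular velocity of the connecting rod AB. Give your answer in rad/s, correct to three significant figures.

41.4

ω = 222.6 rad/s
The rod makes angle φ with the slider axis where L sinφ = r sinθ; differentiating, L cosφ·φ̇ = r ω cosθ.
L cosφ = √(L² − r² sin²θ) = 0.030233 m.
|ω_rod| = r ω |cosθ| / √(L² − r² sin²θ) = 0.0119·222.6·0.47255/0.030233 = 41.397 rad/s.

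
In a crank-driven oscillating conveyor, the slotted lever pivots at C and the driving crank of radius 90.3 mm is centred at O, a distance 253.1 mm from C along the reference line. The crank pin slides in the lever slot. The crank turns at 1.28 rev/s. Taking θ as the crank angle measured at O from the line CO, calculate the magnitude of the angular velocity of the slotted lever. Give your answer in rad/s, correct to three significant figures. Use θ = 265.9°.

ω = 8.042 rad/s (from 1.28 rev/s).
Crank pin A relative to C: A = (d + r cosθ, r sinθ); lever angle φ = atan2(r sinθ, d + r cosθ).
Differentiating tanφ: φ̇ = rω(d cosθ + r)/(d² + r² + 2dr cosθ).
d² + r² + 2dr cosθ = |CA|² = 0.0689456 m²;  d cosθ + r = +0.072204 m.
|ω_lever| = |0.0903·8.042·+0.072204| / 0.0689456 = 0.76056 rad/s.

0.761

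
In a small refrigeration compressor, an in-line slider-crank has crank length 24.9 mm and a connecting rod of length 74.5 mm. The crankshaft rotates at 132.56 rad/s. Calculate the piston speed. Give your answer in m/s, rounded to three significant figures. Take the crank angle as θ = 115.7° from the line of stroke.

2.52

ω = 132.6 rad/s
For an in-line slider-crank, x = r cosθ + √(L² − r² sin²θ), so v = −rω sinθ·[1 + r cosθ/√(L² − r² sin²θ)].
With r = 0.0249 m, L = 0.0745 m, θ = 115.7°: √(L² − r² sin²θ) = 0.071041 m.
v = −0.0249·132.6·0.90108·[1 + 0.0249·-0.43366/0.071041] = -2.5221 m/s.
|v| = 2.5221 m/s.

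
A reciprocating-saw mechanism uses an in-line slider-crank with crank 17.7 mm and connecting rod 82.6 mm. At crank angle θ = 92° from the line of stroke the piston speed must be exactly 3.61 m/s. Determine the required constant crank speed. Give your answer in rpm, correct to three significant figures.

1960

For an in-line slider-crank, |v_piston| = rω|sinθ|·[1 + r cosθ/√(L² − r² sin²θ)].
With r = 0.0177 m, L = 0.0826 m, θ = 92°: the bracketed kinematic factor |dx/dθ| = 0.017554 m.
ω = v/|dx/dθ| = 3.61/0.017554 = 205.65 rad/s.
N = 60ω/(2π) = 1963.8 rpm.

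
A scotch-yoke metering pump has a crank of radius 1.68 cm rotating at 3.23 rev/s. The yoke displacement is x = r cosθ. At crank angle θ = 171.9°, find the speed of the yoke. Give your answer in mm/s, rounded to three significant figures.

48.0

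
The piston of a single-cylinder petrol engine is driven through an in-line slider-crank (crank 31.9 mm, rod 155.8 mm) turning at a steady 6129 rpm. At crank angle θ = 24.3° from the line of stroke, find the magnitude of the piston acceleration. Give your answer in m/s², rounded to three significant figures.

13800

ω = 2π·6129/60 = 641.8 rad/s
x(θ) = r cosθ + √(L² − r² sin²θ); with ω constant, a = ω²·d²x/dθ².
d²x/dθ² = −r cosθ − r²(cos2θ)/√u − r⁴ sin²2θ/(4u^{3/2}),  u = L² − r² sin²θ = 0.0241013 m².
Substituting r = 0.0319 m, L = 0.1558 m, θ = 24.3°: d²x/dθ² = -0.033447 m.
a = ω²·d²x/dθ² = (641.8)²·(-0.033447) = -13778 m/s²;  |a| = 13778 m/s².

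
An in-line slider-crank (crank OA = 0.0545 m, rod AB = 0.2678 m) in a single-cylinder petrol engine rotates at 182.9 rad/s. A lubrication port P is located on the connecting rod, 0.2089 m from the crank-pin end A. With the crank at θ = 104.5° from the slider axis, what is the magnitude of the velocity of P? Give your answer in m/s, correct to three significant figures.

ω = 182.9 rad/s.  Crank-pin speed |V_A| = rω = 9.968 m/s, perpendicular to OA.
Rod angle: sinφ = −(r/L) sinθ ⇒ φ = -11.363°; ω_rod = −rω cosθ/√(L²−r²sin²θ) = +9.506 rad/s.
V_P = V_A + ω_rod × AP, with AP = 0.2089 m along the rod.
Components: V_Px = −rω sinθ − a·ω_rod·sinφ = -9.2593 m/s;  V_Py = rω cosθ + a·ω_rod·cosφ = -0.54893 m/s.
|V_P| = √(V_Px² + V_Py²) = 9.2755 m/s.

9.28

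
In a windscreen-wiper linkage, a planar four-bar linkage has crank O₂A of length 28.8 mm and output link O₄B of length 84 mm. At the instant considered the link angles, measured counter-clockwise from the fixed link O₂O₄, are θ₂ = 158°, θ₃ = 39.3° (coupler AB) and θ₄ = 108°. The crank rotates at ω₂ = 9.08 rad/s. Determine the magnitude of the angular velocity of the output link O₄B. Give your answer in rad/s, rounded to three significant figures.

2.93

ω₂ = 9.08 rad/s
Differentiating the loop-closure r₂e^{iθ₂}+r₃e^{iθ₃}=r₁+r₄e^{iθ₄} gives r₂ω₂e^{iθ₂}+r₃ω₃e^{iθ₃}=r₄ω₄e^{iθ₄}.
Eliminating the other unknown: ω₄ = r₂ω₂ sin(θ₂−θ₃) / [r₄ sin(θ₄−θ₃)].
Numerator sine = +0.87715; denominator sine = +0.93169.
Result = 0.0288·9.08·(+0.87715) / (0.084·(+0.93169)) = +2.9309 rad/s; magnitude 2.9309 rad/s.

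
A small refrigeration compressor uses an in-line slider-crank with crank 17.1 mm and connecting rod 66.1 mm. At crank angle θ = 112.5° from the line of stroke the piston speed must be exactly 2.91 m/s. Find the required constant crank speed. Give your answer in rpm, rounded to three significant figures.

For an in-line slider-crank, |v_piston| = rω|sinθ|·[1 + r cosθ/√(L² − r² sin²θ)].
With r = 0.0171 m, L = 0.0661 m, θ = 112.5°: the bracketed kinematic factor |dx/dθ| = 0.014188 m.
ω = v/|dx/dθ| = 2.91/0.014188 = 205.11 rad/s.
N = 60ω/(2π) = 1958.6 rpm.

1960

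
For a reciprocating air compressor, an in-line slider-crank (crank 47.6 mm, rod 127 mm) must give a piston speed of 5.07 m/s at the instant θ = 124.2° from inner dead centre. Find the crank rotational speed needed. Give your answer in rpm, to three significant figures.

For an in-line slider-crank, |v_piston| = rω|sinθ|·[1 + r cosθ/√(L² − r² sin²θ)].
With r = 0.0476 m, L = 0.127 m, θ = 124.2°: the bracketed kinematic factor |dx/dθ| = 0.030645 m.
ω = v/|dx/dθ| = 5.07/0.030645 = 165.44 rad/s.
N = 60ω/(2π) = 1579.8 rpm.

1580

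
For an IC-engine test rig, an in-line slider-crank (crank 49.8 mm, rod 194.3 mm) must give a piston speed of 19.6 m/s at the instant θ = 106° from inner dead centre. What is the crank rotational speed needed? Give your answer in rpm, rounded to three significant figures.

4220

For an in-line slider-crank, |v_piston| = rω|sinθ|·[1 + r cosθ/√(L² − r² sin²θ)].
With r = 0.0498 m, L = 0.1943 m, θ = 106°: the bracketed kinematic factor |dx/dθ| = 0.044381 m.
ω = v/|dx/dθ| = 19.6/0.044381 = 441.63 rad/s.
N = 60ω/(2π) = 4217.2 rpm.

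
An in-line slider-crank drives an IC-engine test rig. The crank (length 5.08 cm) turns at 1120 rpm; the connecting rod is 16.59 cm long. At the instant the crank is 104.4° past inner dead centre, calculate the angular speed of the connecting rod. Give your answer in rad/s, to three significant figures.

ω = 117.3 rad/s (converted from 1120 rpm).
The rod makes angle φ with the slider axis where L sinφ = r sinθ; differentiating, L cosφ·φ̇ = r ω cosθ.
L cosφ = √(L² − r² sin²θ) = 0.15844 m.
|ω_rod| = r ω |cosθ| / √(L² − r² sin²θ) = 0.0508·117.3·0.24869/0.15844 = 9.3523 rad/s.

9.35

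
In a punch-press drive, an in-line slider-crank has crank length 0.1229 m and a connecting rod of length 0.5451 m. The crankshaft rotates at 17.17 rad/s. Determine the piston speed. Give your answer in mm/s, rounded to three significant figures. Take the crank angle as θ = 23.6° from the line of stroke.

ω = 17.17 rad/s
For an in-line slider-crank, x = r cosθ + √(L² − r² sin²θ), so v = −rω sinθ·[1 + r cosθ/√(L² − r² sin²θ)].
With r = 0.1229 m, L = 0.5451 m, θ = 23.6°: √(L² − r² sin²θ) = 0.54287 m.
v = −0.1229·17.17·0.40035·[1 + 0.1229·0.91636/0.54287] = -1.0201 m/s.
|v| = 1.0201 m/s = 1020.1 mm/s.

1020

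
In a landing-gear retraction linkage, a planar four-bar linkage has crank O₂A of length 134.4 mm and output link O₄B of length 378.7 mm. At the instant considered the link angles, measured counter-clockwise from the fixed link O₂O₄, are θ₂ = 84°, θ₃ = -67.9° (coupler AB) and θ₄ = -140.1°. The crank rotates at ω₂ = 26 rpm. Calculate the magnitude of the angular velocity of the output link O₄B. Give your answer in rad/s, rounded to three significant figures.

ω₂ = 2.723 rad/s (from 26 rpm).
Differentiating the loop-closure r₂e^{iθ₂}+r₃e^{iθ₃}=r₁+r₄e^{iθ₄} gives r₂ω₂e^{iθ₂}+r₃ω₃e^{iθ₃}=r₄ω₄e^{iθ₄}.
Eliminating the other unknown: ω₄ = r₂ω₂ sin(θ₂−θ₃) / [r₄ sin(θ₄−θ₃)].
Numerator sine = +0.47101; denominator sine = -0.95213.
Result = 0.1344·2.723·(+0.47101) / (0.3787·(-0.95213)) = -0.47802 rad/s; magnitude 0.47802 rad/s.

0.478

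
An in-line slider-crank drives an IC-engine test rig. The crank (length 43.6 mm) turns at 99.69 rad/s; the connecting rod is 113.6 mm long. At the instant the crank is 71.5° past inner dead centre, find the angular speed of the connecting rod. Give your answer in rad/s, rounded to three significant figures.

ω = 99.69 rad/s
The rod makes angle φ with the slider axis where L sinφ = r sinθ; differentiating, L cosφ·φ̇ = r ω cosθ.
L cosφ = √(L² − r² sin²θ) = 0.10581 m.
|ω_rod| = r ω |cosθ| / √(L² − r² sin²θ) = 0.0436·99.69·0.31730/0.10581 = 13.035 rad/s.

13.0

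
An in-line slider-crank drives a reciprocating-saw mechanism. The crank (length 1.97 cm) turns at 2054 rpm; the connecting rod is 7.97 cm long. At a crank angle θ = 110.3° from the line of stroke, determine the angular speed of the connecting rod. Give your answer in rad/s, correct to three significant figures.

19.0

ω = 215.1 rad/s (converted from 2054 rpm).
The rod makes angle φ with the slider axis where L sinφ = r sinθ; differentiating, L cosφ·φ̇ = r ω cosθ.
L cosφ = √(L² − r² sin²θ) = 0.077529 m.
|ω_rod| = r ω |cosθ| / √(L² − r² sin²θ) = 0.0197·215.1·0.34694/0.077529 = 18.962 rad/s.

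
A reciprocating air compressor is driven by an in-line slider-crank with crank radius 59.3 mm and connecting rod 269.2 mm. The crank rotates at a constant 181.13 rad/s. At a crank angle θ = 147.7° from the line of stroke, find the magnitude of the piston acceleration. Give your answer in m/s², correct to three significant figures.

1460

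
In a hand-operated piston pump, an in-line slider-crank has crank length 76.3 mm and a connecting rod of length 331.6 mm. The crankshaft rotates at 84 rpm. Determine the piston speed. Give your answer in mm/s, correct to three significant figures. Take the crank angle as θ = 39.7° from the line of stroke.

505

ω = 2π·84/60 = 8.796 rad/s
For an in-line slider-crank, x = r cosθ + √(L² − r² sin²θ), so v = −rω sinθ·[1 + r cosθ/√(L² − r² sin²θ)].
With r = 0.0763 m, L = 0.3316 m, θ = 39.7°: √(L² − r² sin²θ) = 0.328 m.
v = −0.0763·8.796·0.63877·[1 + 0.0763·0.76940/0.328] = -0.50545 m/s.
|v| = 0.50545 m/s = 505.45 mm/s.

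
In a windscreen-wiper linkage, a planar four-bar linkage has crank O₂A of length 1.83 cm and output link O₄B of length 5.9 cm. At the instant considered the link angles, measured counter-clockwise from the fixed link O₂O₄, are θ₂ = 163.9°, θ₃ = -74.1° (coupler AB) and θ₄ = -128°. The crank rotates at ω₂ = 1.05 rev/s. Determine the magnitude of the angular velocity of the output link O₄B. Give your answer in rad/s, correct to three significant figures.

ω₂ = 6.597 rad/s (from 1.05 rev/s).
Differentiating the loop-closure r₂e^{iθ₂}+r₃e^{iθ₃}=r₁+r₄e^{iθ₄} gives r₂ω₂e^{iθ₂}+r₃ω₃e^{iθ₃}=r₄ω₄e^{iθ₄}.
Eliminating the other unknown: ω₄ = r₂ω₂ sin(θ₂−θ₃) / [r₄ sin(θ₄−θ₃)].
Numerator sine = -0.84805; denominator sine = -0.80799.
Result = 0.0183·6.597·(-0.84805) / (0.059·(-0.80799)) = +2.1477 rad/s; magnitude 2.1477 rad/s.

2.15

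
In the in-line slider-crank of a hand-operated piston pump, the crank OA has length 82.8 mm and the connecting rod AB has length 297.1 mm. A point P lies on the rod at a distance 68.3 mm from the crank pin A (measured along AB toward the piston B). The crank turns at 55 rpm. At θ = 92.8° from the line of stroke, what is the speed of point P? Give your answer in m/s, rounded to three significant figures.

0.475

ω = 5.76 rad/s.  Crank-pin speed |V_A| = rω = 0.47689 m/s, perpendicular to OA.
Rod angle: sinφ = −(r/L) sinθ ⇒ φ = -16.162°; ω_rod = −rω cosθ/√(L²−r²sin²θ) = +0.081638 rad/s.
V_P = V_A + ω_rod × AP, with AP = 0.0683 m along the rod.
Components: V_Px = −rω sinθ − a·ω_rod·sinφ = -0.47477 m/s;  V_Py = rω cosθ + a·ω_rod·cosφ = -0.017941 m/s.
|V_P| = √(V_Px² + V_Py²) = 0.47511 m/s.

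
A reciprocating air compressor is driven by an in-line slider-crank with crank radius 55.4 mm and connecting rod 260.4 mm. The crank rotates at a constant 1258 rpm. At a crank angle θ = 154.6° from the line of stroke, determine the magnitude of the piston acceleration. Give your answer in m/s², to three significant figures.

737

ω = 2π·1258/60 = 131.7 rad/s
x(θ) = r cosθ + √(L² − r² sin²θ); with ω constant, a = ω²·d²x/dθ².
d²x/dθ² = −r cosθ − r²(cos2θ)/√u − r⁴ sin²2θ/(4u^{3/2}),  u = L² − r² sin²θ = 0.0672435 m².
Substituting r = 0.0554 m, L = 0.2604 m, θ = 154.6°: d²x/dθ² = +0.042483 m.
a = ω²·d²x/dθ² = (131.7)²·(+0.042483) = +737.28 m/s²;  |a| = 737.28 m/s².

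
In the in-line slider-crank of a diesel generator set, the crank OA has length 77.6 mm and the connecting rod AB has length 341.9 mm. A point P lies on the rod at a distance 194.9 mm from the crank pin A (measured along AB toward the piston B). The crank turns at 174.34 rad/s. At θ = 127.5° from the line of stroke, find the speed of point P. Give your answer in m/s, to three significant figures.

ω = 174.3 rad/s.  Crank-pin speed |V_A| = rω = 13.529 m/s, perpendicular to OA.
Rod angle: sinφ = −(r/L) sinθ ⇒ φ = -10.374°; ω_rod = −rω cosθ/√(L²−r²sin²θ) = +24.489 rad/s.
V_P = V_A + ω_rod × AP, with AP = 0.1949 m along the rod.
Components: V_Px = −rω sinθ − a·ω_rod·sinφ = -9.8737 m/s;  V_Py = rω cosθ + a·ω_rod·cosφ = -3.541 m/s.
|V_P| = √(V_Px² + V_Py²) = 10.489 m/s.

10.5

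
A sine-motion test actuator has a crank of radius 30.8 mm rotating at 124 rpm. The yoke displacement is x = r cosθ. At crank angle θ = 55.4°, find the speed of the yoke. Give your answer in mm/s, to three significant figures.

329

ω = 12.99 rad/s (from 124 rpm).
x = r cosθ ⇒ ẋ = −rω sinθ.
|v| = rω|sinθ| = 0.0308·12.99·|sin 55.4°| = 0.32921 m/s = 329.21 mm/s.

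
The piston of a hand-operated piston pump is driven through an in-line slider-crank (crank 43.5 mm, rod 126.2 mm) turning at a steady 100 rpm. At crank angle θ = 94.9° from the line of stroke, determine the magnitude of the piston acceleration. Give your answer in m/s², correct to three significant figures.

2.13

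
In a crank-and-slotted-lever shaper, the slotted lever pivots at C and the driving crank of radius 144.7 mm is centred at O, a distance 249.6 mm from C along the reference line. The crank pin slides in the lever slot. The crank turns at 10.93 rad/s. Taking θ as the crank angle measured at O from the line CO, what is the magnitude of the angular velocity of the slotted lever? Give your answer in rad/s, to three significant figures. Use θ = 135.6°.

ω = 10.93 rad/s
Crank pin A relative to C: A = (d + r cosθ, r sinθ); lever angle φ = atan2(r sinθ, d + r cosθ).
Differentiating tanφ: φ̇ = rω(d cosθ + r)/(d² + r² + 2dr cosθ).
d² + r² + 2dr cosθ = |CA|² = 0.0316289 m²;  d cosθ + r = -0.033632 m.
|ω_lever| = |0.1447·10.93·-0.033632| / 0.0316289 = 1.6818 rad/s.

1.68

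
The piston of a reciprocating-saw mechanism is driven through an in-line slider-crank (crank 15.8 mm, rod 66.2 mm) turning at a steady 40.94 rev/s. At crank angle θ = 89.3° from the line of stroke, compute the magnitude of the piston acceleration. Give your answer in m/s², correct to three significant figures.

ω = 2π·40.9 = 257.2 rad/s
x(θ) = r cosθ + √(L² − r² sin²θ); with ω constant, a = ω²·d²x/dθ².
d²x/dθ² = −r cosθ − r²(cos2θ)/√u − r⁴ sin²2θ/(4u^{3/2}),  u = L² − r² sin²θ = 0.00413284 m².
Substituting r = 0.0158 m, L = 0.0662 m, θ = 89.3°: d²x/dθ² = +0.003689 m.
a = ω²·d²x/dθ² = (257.2)²·(+0.003689) = +244.1 m/s²;  |a| = 244.1 m/s².

244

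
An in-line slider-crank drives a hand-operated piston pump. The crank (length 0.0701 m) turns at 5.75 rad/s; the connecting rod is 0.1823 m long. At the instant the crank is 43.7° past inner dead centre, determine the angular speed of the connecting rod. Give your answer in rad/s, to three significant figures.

ω = 5.75 rad/s
The rod makes angle φ with the slider axis where L sinφ = r sinθ; differentiating, L cosφ·φ̇ = r ω cosθ.
L cosφ = √(L² − r² sin²θ) = 0.17575 m.
|ω_rod| = r ω |cosθ| / √(L² − r² sin²θ) = 0.0701·5.75·0.72297/0.17575 = 1.6581 rad/s.

1.66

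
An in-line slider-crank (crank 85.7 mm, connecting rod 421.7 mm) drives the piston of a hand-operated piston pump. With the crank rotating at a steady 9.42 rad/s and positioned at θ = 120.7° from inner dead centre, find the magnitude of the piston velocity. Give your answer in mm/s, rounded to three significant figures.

621

ω = 9.42 rad/s
For an in-line slider-crank, x = r cosθ + √(L² − r² sin²θ), so v = −rω sinθ·[1 + r cosθ/√(L² − r² sin²θ)].
With r = 0.0857 m, L = 0.4217 m, θ = 120.7°: √(L² − r² sin²θ) = 0.41521 m.
v = −0.0857·9.42·0.85985·[1 + 0.0857·-0.51054/0.41521] = -0.62101 m/s.
|v| = 0.62101 m/s = 621.01 mm/s.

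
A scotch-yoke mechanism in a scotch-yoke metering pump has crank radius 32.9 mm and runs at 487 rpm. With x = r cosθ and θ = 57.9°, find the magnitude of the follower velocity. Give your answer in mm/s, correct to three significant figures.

ω = 51 rad/s (from 487 rpm).
x = r cosθ ⇒ ẋ = −rω sinθ.
|v| = rω|sinθ| = 0.0329·51·|sin 57.9°| = 1.4213 m/s = 1421.3 mm/s.

1420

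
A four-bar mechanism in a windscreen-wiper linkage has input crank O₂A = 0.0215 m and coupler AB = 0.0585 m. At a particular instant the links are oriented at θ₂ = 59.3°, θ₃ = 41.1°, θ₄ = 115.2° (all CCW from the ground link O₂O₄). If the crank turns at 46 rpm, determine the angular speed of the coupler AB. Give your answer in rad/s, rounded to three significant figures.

ω₂ = 4.817 rad/s (from 46 rpm).
Differentiating the loop-closure r₂e^{iθ₂}+r₃e^{iθ₃}=r₁+r₄e^{iθ₄} gives r₂ω₂e^{iθ₂}+r₃ω₃e^{iθ₃}=r₄ω₄e^{iθ₄}.
Eliminating the other unknown: ω₃ = r₂ω₂ sin(θ₄−θ₂) / [r₃ sin(θ₃−θ₄)].
Numerator sine = +0.82806; denominator sine = -0.96174.
Result = 0.0215·4.817·(+0.82806) / (0.0585·(-0.96174)) = -1.5243 rad/s; magnitude 1.5243 rad/s.

1.52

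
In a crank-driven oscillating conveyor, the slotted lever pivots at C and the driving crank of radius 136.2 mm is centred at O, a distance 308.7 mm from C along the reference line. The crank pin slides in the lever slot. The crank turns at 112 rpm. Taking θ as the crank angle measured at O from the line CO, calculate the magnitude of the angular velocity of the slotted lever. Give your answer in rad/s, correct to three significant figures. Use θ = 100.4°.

1.30

ω = 11.73 rad/s (from 112 rpm).
Crank pin A relative to C: A = (d + r cosθ, r sinθ); lever angle φ = atan2(r sinθ, d + r cosθ).
Differentiating tanφ: φ̇ = rω(d cosθ + r)/(d² + r² + 2dr cosθ).
d² + r² + 2dr cosθ = |CA|² = 0.0986663 m²;  d cosθ + r = +0.080474 m.
|ω_lever| = |0.1362·11.73·+0.080474| / 0.0986663 = 1.3029 rad/s.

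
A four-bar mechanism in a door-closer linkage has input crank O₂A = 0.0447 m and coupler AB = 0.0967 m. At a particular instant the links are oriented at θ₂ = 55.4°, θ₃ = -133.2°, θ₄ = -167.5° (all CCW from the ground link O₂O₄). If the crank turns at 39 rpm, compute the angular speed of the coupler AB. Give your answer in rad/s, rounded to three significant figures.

2.28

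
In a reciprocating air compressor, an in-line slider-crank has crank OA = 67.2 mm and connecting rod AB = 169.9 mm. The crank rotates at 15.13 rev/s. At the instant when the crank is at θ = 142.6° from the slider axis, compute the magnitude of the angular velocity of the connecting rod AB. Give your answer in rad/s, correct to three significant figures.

30.8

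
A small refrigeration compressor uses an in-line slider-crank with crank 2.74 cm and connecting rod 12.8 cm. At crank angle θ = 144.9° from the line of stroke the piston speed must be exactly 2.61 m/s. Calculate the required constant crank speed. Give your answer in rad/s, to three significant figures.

201

For an in-line slider-crank, |v_piston| = rω|sinθ|·[1 + r cosθ/√(L² − r² sin²θ)].
With r = 0.0274 m, L = 0.128 m, θ = 144.9°: the bracketed kinematic factor |dx/dθ| = 0.012975 m.
ω = v/|dx/dθ| = 2.61/0.012975 = 201.16 rad/s.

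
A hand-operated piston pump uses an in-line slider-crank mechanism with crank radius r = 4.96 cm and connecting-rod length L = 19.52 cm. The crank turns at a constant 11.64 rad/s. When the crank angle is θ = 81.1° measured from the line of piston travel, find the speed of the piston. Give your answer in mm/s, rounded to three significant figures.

594

ω = 11.64 rad/s
For an in-line slider-crank, x = r cosθ + √(L² − r² sin²θ), so v = −rω sinθ·[1 + r cosθ/√(L² − r² sin²θ)].
With r = 0.0496 m, L = 0.1952 m, θ = 81.1°: √(L² − r² sin²θ) = 0.18895 m.
v = −0.0496·11.64·0.98796·[1 + 0.0496·0.15471/0.18895] = -0.59356 m/s.
|v| = 0.59356 m/s = 593.56 mm/s.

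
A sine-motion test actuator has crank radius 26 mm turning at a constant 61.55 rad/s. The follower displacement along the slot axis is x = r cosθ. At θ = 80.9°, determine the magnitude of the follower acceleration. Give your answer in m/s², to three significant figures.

15.6

ω = 61.55 rad/s
x = r cosθ ⇒ ẍ = −rω² cosθ (ω constant).
|a| = rω²|cosθ| = 0.026·(61.55)²·|cos 80.9°| = 15.578 m/s².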